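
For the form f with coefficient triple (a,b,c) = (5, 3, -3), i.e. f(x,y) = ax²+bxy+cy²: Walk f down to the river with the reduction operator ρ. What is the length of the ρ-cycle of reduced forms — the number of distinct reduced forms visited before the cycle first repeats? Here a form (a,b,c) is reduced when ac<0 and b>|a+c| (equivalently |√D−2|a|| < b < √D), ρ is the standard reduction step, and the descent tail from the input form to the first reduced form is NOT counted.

D = 69, ⌊√D⌋ = 8
river: ρ → (-3,3,5)
river: ρ → (5,7,-1)
river: ρ → (-1,7,5)
river: ρ → (5,3,-3)
ρ-cycle length = 4 (tail of 0 descent steps not counted)

4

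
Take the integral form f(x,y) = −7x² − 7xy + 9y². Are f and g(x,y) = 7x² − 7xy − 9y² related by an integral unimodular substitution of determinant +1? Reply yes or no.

D₁ = 301, D₂ = 301
river cycle of f (length 10): (9, 7, -7), (-7, 7, 9), (9, 11, -5), (-5, 9, 11), (11, 13, -3), (-3, 17, 1), (1, 17, -3), (-3, 13, 11), (11, 9, -5), (-5, 11, 9)
river cycle of g (length 10): (-9, 7, 7), (7, 7, -9), (-9, 11, 5), (5, 9, -11), (-11, 13, 3), (3, 17, -1), (-1, 17, 3), (3, 13, -11), (-11, 9, 5), (5, 11, -9)
cycles differ ⇒ inequivalent

no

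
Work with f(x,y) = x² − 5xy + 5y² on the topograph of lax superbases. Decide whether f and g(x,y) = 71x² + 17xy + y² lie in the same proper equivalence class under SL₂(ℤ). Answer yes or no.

D₁ = 5, D₂ = 5
river cycle of f (length 2): (1, 1, -1), (-1, 1, 1)
river cycle of g (length 2): (1, 1, -1), (-1, 1, 1)
cycles coincide ⇒ equivalent

yes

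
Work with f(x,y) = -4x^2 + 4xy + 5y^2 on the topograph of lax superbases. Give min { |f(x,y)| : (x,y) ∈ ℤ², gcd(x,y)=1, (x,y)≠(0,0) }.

river: ρ → (5,6,-3)
river: ρ → (-3,6,5)
river: ρ → (5,4,-4)
river: ρ → (-4,4,5)
closes: descent 0, river 4
min |a| on river = 3

3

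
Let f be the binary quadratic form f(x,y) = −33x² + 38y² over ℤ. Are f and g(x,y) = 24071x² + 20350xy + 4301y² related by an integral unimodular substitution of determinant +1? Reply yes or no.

D₁ = 5016, D₂ = 5016
river cycle of f (length 12): (-33, 66, 5), (5, 64, -46), (-46, 28, 23), (23, 64, -10), (-10, 56, 47), (47, 38, -19), (-19, 38, 47), (47, 56, -10), (-10, 64, 23), (23, 28, -46), … (2 more)
river cycle of g (length 12): (-33, 66, 5), (5, 64, -46), (-46, 28, 23), (23, 64, -10), (-10, 56, 47), (47, 38, -19), (-19, 38, 47), (47, 56, -10), (-10, 64, 23), (23, 28, -46), … (2 more)
cycles coincide ⇒ equivalent

yes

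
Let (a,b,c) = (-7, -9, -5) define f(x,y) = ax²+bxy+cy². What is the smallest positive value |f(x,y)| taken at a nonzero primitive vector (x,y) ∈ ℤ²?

translate: b→-5 (≡9 mod 14), so (7,9,5)→(7,-5,3)
flip: (7,-5,3)→(3,5,7)
translate: b→-1 (≡5 mod 6), so (3,5,7)→(3,-1,5)
reduced (well bottom): (3,-1,5) with a≤c, −a<b≤a
well minimum |f| = |-3| = 3 (negative-definite)

3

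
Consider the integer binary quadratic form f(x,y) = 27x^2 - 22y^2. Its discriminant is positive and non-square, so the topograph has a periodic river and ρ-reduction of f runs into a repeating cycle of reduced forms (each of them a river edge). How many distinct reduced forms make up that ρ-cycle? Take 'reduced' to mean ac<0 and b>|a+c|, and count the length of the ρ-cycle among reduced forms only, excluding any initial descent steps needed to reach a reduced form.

D = 2376, ⌊√D⌋ = 48
descent: ρ → (-22,44,5)  [lands on river]
river: ρ → (5,46,-13)
river: ρ → (-13,32,26)
river: ρ → (26,20,-19)
river: ρ → (-19,18,27)
river: ρ → (27,36,-10)
river: ρ → (-10,44,11)
river: ρ → (11,44,-10)
river: ρ → (-10,36,27)
river: ρ → (27,18,-19)
river: ρ → (-19,20,26)
river: ρ → (26,32,-13)
river: ρ → (-13,46,5)
river: ρ → (5,44,-22)
ρ-cycle length = 14 (tail of 1 descent step not counted)

14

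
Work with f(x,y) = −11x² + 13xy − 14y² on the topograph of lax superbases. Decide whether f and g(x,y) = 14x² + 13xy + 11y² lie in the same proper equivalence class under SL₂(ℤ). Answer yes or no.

D₁ = -447, D₂ = -447
f is negative-definite; reduce −f:
−f: translate: b→9 (≡-13 mod 22), so (11,-13,14)→(11,9,12)
−f: reduced (well bottom): (11,9,12) with a≤c, −a<b≤a
flip sign back: reduced form of f is (-11,-9,-12)
g: flip: (14,13,11)→(11,-13,14)
g: translate: b→9 (≡-13 mod 22), so (11,-13,14)→(11,9,12)
g: reduced (well bottom): (11,9,12) with a≤c, −a<b≤a
reduced forms (-11, -9, -12) vs (11, 9, 12) ⇒ inequivalent

no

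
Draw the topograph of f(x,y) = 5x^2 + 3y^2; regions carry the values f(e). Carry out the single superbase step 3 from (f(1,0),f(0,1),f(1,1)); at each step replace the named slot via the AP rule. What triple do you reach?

start (5,3,8) = (f(1,0),f(0,1),f(1,1))
replace slot 3: 2·(5+3) − 8 = 8 → (5,3,8)

5,3,8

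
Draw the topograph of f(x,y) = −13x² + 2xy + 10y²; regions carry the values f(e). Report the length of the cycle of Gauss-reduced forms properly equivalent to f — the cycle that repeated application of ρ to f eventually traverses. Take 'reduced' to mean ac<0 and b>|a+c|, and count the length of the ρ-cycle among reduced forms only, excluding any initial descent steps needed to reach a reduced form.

D = 524, ⌊√D⌋ = 22
descent: ρ → (10,18,-5)  [lands on river]
river: ρ → (-5,22,2)
river: ρ → (2,22,-5)
river: ρ → (-5,18,10)
river: ρ → (10,22,-1)
river: ρ → (-1,22,10)
ρ-cycle length = 6 (tail of 1 descent step not counted)

6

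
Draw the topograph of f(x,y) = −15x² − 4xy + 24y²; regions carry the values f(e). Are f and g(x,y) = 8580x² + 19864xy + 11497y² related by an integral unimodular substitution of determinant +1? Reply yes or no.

D₁ = 1456, D₂ = 1456
river cycle of f (length 18): (-15, 26, 13), (13, 26, -15), (-15, 34, 5), (5, 36, -8), (-8, 28, 21), (21, 14, -15), (-15, 16, 20), (20, 24, -11), (-11, 20, 24), (24, 28, -7), … (8 more)
river cycle of g (length 18): (-15, 26, 13), (13, 26, -15), (-15, 34, 5), (5, 36, -8), (-8, 28, 21), (21, 14, -15), (-15, 16, 20), (20, 24, -11), (-11, 20, 24), (24, 28, -7), … (8 more)
cycles coincide ⇒ equivalent

yes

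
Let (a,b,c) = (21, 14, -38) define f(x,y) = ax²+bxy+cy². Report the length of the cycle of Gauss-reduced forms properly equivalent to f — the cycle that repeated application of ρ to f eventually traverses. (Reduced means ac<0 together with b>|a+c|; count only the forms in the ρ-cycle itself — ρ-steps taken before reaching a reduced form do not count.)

D = 3388, ⌊√D⌋ = 58
descent: ρ → (-38,-14,21)
descent: ρ → (21,56,-3)  [lands on river]
river: ρ → (-3,58,2)
river: ρ → (2,58,-3)
river: ρ → (-3,56,21)
river: ρ → (21,28,-31)
river: ρ → (-31,34,18)
river: ρ → (18,38,-27)
river: ρ → (-27,16,29)
river: ρ → (29,42,-14)
river: ρ → (-14,42,29)
river: ρ → (29,16,-27)
river: ρ → (-27,38,18)
river: ρ → (18,34,-31)
river: ρ → (-31,28,21)
ρ-cycle length = 14 (tail of 2 descent steps not counted)

14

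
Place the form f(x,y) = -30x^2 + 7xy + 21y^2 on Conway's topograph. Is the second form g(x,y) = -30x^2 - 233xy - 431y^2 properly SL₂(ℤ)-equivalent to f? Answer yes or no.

D₁ = 2569, D₂ = 2569
river cycle of f (length 76): (21, 35, -16), (-16, 29, 27), (27, 25, -18), (-18, 47, 5), (5, 43, -36), (-36, 29, 12), (12, 43, -15), (-15, 47, 6), (6, 49, -7), (-7, 49, 6), … (66 more)
river cycle of g (length 76): (21, 35, -16), (-16, 29, 27), (27, 25, -18), (-18, 47, 5), (5, 43, -36), (-36, 29, 12), (12, 43, -15), (-15, 47, 6), (6, 49, -7), (-7, 49, 6), … (66 more)
cycles coincide ⇒ equivalent

yes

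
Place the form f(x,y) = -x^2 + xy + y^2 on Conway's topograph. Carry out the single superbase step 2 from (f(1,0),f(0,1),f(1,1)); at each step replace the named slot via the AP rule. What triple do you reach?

start (-1,1,1) = (f(1,0),f(0,1),f(1,1))
replace slot 2: 2·((-1)+1) − 1 = -1 → (-1,-1,1)

-1,-1,1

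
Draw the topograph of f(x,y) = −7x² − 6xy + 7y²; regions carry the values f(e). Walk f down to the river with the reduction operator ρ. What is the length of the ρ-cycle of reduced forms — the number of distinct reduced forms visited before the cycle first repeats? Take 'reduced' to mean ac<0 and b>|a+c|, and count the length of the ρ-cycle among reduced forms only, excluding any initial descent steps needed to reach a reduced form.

D = 232, ⌊√D⌋ = 15
descent: ρ → (7,6,-7)  [lands on river]
river: ρ → (-7,8,6)
river: ρ → (6,4,-9)
river: ρ → (-9,14,1)
river: ρ → (1,14,-9)
river: ρ → (-9,4,6)
river: ρ → (6,8,-7)
river: ρ → (-7,6,7)
river: ρ → (7,8,-6)
river: ρ → (-6,4,9)
river: ρ → (9,14,-1)
river: ρ → (-1,14,9)
river: ρ → (9,4,-6)
river: ρ → (-6,8,7)
ρ-cycle length = 14 (tail of 1 descent step not counted)

14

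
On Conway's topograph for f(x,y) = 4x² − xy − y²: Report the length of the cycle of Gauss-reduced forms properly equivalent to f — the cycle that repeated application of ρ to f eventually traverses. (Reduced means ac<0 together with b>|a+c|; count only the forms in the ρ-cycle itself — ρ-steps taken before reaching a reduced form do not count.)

D = 17, ⌊√D⌋ = 4
descent: ρ → (-1,3,2)  [lands on river]
river: ρ → (2,1,-2)
river: ρ → (-2,3,1)
river: ρ → (1,3,-2)
river: ρ → (-2,1,2)
river: ρ → (2,3,-1)
ρ-cycle length = 6 (tail of 1 descent step not counted)

6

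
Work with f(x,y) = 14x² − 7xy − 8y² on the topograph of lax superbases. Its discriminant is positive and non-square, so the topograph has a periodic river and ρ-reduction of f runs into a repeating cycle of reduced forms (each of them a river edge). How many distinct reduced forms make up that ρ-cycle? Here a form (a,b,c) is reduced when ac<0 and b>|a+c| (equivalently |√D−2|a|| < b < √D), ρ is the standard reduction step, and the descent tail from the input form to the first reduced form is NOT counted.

D = 497, ⌊√D⌋ = 22
descent: ρ → (-8,7,14)  [lands on river]
river: ρ → (14,21,-1)
river: ρ → (-1,21,14)
river: ρ → (14,7,-8)
river: ρ → (-8,9,13)
river: ρ → (13,17,-4)
river: ρ → (-4,15,17)
river: ρ → (17,19,-2)
river: ρ → (-2,21,7)
river: ρ → (7,21,-2)
river: ρ → (-2,19,17)
river: ρ → (17,15,-4)
river: ρ → (-4,17,13)
river: ρ → (13,9,-8)
ρ-cycle length = 14 (tail of 1 descent step not counted)

14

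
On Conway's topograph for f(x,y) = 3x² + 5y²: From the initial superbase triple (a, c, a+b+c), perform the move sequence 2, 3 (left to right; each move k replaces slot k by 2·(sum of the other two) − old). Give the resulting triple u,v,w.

start (3,5,8) = (f(1,0),f(0,1),f(1,1))
replace slot 2: 2·(3+8) − 5 = 17 → (3,17,8)
replace slot 3: 2·(3+17) − 8 = 32 → (3,17,32)

3,17,32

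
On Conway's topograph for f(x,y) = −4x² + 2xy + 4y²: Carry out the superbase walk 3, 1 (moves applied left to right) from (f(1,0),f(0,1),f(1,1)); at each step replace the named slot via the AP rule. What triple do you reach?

start (-4,4,2) = (f(1,0),f(0,1),f(1,1))
replace slot 3: 2·((-4)+4) − 2 = -2 → (-4,4,-2)
replace slot 1: 2·(4+(-2)) − (-4) = 8 → (8,4,-2)

8,4,-2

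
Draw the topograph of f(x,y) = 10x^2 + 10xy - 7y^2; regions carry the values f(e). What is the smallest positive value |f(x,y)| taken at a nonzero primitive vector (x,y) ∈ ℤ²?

river: ρ → (-7,18,2)
river: ρ → (2,18,-7)
river: ρ → (-7,10,10)
river: ρ → (10,10,-7)
closes: descent 0, river 4
min |a| on river = 2

2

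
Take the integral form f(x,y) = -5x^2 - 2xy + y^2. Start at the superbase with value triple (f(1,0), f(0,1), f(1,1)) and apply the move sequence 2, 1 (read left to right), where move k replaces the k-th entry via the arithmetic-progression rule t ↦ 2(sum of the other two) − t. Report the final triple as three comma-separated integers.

start (-5,1,-6) = (f(1,0),f(0,1),f(1,1))
replace slot 2: 2·((-5)+(-6)) − 1 = -23 → (-5,-23,-6)
replace slot 1: 2·((-23)+(-6)) − (-5) = -53 → (-53,-23,-6)

-53,-23,-6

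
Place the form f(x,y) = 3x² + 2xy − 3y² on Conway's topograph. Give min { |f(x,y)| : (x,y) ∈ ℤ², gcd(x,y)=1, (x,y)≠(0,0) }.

river: ρ → (-3,4,2)
river: ρ → (2,4,-3)
river: ρ → (-3,2,3)
river: ρ → (3,4,-2)
river: ρ → (-2,4,3)
river: ρ → (3,2,-3)
closes: descent 0, river 6
min |a| on river = 2

2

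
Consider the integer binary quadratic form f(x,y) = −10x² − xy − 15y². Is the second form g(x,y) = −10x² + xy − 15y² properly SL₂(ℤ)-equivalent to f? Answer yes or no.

D₁ = -599, D₂ = -599
f is negative-definite; reduce −f:
−f: reduced (well bottom): (10,1,15) with a≤c, −a<b≤a
flip sign back: reduced form of f is (-10,-1,-15)
g is negative-definite; reduce −g:
−g: reduced (well bottom): (10,-1,15) with a≤c, −a<b≤a
flip sign back: reduced form of g is (-10,1,-15)
reduced forms (-10, -1, -15) vs (-10, 1, -15) ⇒ inequivalent

no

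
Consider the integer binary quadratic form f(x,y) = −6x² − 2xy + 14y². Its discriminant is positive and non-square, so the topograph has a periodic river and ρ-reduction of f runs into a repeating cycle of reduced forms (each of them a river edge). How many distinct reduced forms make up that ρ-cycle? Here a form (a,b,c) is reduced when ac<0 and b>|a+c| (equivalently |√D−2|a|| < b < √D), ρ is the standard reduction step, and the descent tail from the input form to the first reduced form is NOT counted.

D = 340, ⌊√D⌋ = 18
descent: ρ → (14,2,-6)
descent: ρ → (-6,10,10)  [lands on river]
river: ρ → (10,10,-6)
river: ρ → (-6,14,6)
river: ρ → (6,10,-10)
river: ρ → (-10,10,6)
river: ρ → (6,14,-6)
ρ-cycle length = 6 (tail of 2 descent steps not counted)

6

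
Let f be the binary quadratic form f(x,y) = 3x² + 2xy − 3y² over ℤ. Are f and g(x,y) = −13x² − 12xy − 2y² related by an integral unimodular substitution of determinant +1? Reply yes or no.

D₁ = 40, D₂ = 40
river cycle of f (length 6): (-3, 4, 2), (2, 4, -3), (-3, 2, 3), (3, 4, -2), (-2, 4, 3), (3, 2, -3)
river cycle of g (length 6): (-2, 4, 3), (3, 2, -3), (-3, 4, 2), (2, 4, -3), (-3, 2, 3), (3, 4, -2)
cycles coincide ⇒ equivalent

yes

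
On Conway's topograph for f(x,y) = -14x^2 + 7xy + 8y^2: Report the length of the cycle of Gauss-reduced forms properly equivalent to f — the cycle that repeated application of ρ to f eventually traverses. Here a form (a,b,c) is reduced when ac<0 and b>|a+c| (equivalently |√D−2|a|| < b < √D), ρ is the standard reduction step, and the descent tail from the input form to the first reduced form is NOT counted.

D = 497, ⌊√D⌋ = 22
river: ρ → (8,9,-13)
river: ρ → (-13,17,4)
river: ρ → (4,15,-17)
river: ρ → (-17,19,2)
river: ρ → (2,21,-7)
river: ρ → (-7,21,2)
river: ρ → (2,19,-17)
river: ρ → (-17,15,4)
river: ρ → (4,17,-13)
river: ρ → (-13,9,8)
river: ρ → (8,7,-14)
river: ρ → (-14,21,1)
river: ρ → (1,21,-14)
river: ρ → (-14,7,8)
ρ-cycle length = 14 (tail of 0 descent steps not counted)

14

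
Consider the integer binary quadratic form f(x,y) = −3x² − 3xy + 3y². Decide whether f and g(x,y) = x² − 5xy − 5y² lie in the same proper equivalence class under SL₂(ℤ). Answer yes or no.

D₁ = 45, D₂ = 45
river cycle of f (length 2): (3, 3, -3), (-3, 3, 3)
river cycle of g (length 2): (-5, 5, 1), (1, 5, -5)
cycles differ ⇒ inequivalent

no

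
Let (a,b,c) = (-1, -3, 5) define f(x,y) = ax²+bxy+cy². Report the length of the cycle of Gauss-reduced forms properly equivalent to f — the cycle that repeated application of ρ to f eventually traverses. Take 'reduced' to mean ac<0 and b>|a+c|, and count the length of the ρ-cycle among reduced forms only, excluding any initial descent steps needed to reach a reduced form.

D = 29, ⌊√D⌋ = 5
descent: ρ → (5,3,-1)
descent: ρ → (-1,5,1)  [lands on river]
river: ρ → (1,5,-1)
ρ-cycle length = 2 (tail of 2 descent steps not counted)

2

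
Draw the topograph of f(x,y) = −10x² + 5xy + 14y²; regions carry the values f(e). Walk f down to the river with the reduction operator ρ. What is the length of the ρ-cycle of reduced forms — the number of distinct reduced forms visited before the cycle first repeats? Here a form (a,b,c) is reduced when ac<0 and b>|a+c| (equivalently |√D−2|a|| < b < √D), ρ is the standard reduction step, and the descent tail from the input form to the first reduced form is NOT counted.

D = 585, ⌊√D⌋ = 24
river: ρ → (14,23,-1)
river: ρ → (-1,23,14)
river: ρ → (14,5,-10)
river: ρ → (-10,15,9)
river: ρ → (9,21,-4)
river: ρ → (-4,19,14)
river: ρ → (14,9,-9)
river: ρ → (-9,9,14)
river: ρ → (14,19,-4)
river: ρ → (-4,21,9)
river: ρ → (9,15,-10)
river: ρ → (-10,5,14)
ρ-cycle length = 12 (tail of 0 descent steps not counted)

12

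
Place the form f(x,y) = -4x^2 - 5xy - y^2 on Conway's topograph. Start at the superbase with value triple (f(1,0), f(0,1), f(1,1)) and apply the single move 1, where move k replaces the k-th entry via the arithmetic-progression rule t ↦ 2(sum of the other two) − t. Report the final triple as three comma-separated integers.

start (-4,-1,-10) = (f(1,0),f(0,1),f(1,1))
replace slot 1: 2·((-1)+(-10)) − (-4) = -18 → (-18,-1,-10)

-18,-1,-10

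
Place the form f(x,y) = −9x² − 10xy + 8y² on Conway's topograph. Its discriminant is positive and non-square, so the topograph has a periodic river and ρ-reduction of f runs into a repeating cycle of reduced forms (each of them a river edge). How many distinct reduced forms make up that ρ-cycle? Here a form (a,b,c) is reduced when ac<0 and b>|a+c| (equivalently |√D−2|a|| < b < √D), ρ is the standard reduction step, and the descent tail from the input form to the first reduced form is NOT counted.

D = 388, ⌊√D⌋ = 19
descent: ρ → (8,10,-9)  [lands on river]
river: ρ → (-9,8,9)
river: ρ → (9,10,-8)
river: ρ → (-8,6,11)
river: ρ → (11,16,-3)
river: ρ → (-3,14,16)
river: ρ → (16,18,-1)
river: ρ → (-1,18,16)
river: ρ → (16,14,-3)
river: ρ → (-3,16,11)
river: ρ → (11,6,-8)
river: ρ → (-8,10,9)
river: ρ → (9,8,-9)
river: ρ → (-9,10,8)
river: ρ → (8,6,-11)
river: ρ → (-11,16,3)
river: ρ → (3,14,-16)
river: ρ → (-16,18,1)
river: ρ → (1,18,-16)
river: ρ → (-16,14,3)
river: ρ → (3,16,-11)
river: ρ → (-11,6,8)
ρ-cycle length = 22 (tail of 1 descent step not counted)

22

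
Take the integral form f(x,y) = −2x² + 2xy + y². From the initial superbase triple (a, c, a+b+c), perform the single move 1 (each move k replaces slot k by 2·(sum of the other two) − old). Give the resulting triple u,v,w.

start (-2,1,1) = (f(1,0),f(0,1),f(1,1))
replace slot 1: 2·(1+1) − (-2) = 6 → (6,1,1)

6,1,1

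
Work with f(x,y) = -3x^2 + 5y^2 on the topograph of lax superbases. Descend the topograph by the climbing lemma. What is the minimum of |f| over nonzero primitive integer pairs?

descent: ρ → (5,0,-3)
descent: ρ → (-3,6,2)  [lands on river]
river: ρ → (2,6,-3)
closes: descent 2, river 2
min |a| on river = 2

2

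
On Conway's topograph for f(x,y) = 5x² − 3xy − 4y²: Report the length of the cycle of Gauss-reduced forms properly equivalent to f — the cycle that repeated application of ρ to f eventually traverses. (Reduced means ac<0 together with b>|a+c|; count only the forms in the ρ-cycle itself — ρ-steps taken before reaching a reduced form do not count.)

D = 89, ⌊√D⌋ = 9
descent: ρ → (-4,3,5)  [lands on river]
river: ρ → (5,7,-2)
river: ρ → (-2,9,1)
river: ρ → (1,9,-2)
river: ρ → (-2,7,5)
river: ρ → (5,3,-4)
river: ρ → (-4,5,4)
river: ρ → (4,3,-5)
river: ρ → (-5,7,2)
river: ρ → (2,9,-1)
river: ρ → (-1,9,2)
river: ρ → (2,7,-5)
river: ρ → (-5,3,4)
river: ρ → (4,5,-4)
ρ-cycle length = 14 (tail of 1 descent step not counted)

14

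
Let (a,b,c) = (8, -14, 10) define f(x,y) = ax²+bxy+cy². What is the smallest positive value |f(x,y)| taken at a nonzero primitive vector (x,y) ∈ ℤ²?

translate: b→2 (≡-14 mod 16), so (8,-14,10)→(8,2,4)
flip: (8,2,4)→(4,-2,8)
reduced (well bottom): (4,-2,8) with a≤c, −a<b≤a
well minimum = a = 4

4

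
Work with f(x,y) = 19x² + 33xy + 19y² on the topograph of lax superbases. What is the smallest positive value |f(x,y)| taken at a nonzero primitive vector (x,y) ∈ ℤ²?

translate: b→-5 (≡33 mod 38), so (19,33,19)→(19,-5,5)
flip: (19,-5,5)→(5,5,19)
reduced (well bottom): (5,5,19) with a≤c, −a<b≤a
well minimum = a = 5

5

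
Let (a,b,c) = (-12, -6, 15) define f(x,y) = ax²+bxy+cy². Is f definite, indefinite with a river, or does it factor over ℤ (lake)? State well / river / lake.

D = b²−4ac = (-6)² − 4·(-12)·15 = 756
D > 0 non-square ⇒ indefinite ⇒ periodic river

river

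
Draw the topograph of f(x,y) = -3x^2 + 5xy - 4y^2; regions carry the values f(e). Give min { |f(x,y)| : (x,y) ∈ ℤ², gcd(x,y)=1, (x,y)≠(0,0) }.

translate: b→1 (≡-5 mod 6), so (3,-5,4)→(3,1,2)
flip: (3,1,2)→(2,-1,3)
reduced (well bottom): (2,-1,3) with a≤c, −a<b≤a
well minimum |f| = |-2| = 2 (negative-definite)

2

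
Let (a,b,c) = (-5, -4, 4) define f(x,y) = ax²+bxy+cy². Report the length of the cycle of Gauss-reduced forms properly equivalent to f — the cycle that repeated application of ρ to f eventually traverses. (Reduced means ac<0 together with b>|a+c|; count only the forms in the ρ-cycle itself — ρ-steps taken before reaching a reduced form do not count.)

D = 96, ⌊√D⌋ = 9
descent: ρ → (4,4,-5)  [lands on river]
river: ρ → (-5,6,3)
river: ρ → (3,6,-5)
river: ρ → (-5,4,4)
ρ-cycle length = 4 (tail of 1 descent step not counted)

4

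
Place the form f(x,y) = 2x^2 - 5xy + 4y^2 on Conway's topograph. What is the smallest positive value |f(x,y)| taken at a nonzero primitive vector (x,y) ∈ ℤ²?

translate: b→-1 (≡-5 mod 4), so (2,-5,4)→(2,-1,1)
flip: (2,-1,1)→(1,1,2)
reduced (well bottom): (1,1,2) with a≤c, −a<b≤a
well minimum = a = 1

1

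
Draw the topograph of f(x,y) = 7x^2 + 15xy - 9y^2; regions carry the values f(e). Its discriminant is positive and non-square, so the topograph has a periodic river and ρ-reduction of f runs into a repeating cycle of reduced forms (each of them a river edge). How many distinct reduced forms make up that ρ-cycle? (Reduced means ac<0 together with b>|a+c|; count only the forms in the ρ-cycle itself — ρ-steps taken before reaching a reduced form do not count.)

D = 477, ⌊√D⌋ = 21
river: ρ → (-9,21,1)
river: ρ → (1,21,-9)
river: ρ → (-9,15,7)
river: ρ → (7,13,-11)
river: ρ → (-11,9,9)
river: ρ → (9,9,-11)
river: ρ → (-11,13,7)
river: ρ → (7,15,-9)
ρ-cycle length = 8 (tail of 0 descent steps not counted)

8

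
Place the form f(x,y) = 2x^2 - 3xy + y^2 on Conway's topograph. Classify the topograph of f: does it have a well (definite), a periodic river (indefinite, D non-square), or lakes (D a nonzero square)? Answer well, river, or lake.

D = b²−4ac = (-3)² − 4·2·1 = 1
D = 1² is a perfect square ⇒ form factors over ℤ ⇒ lakes

lake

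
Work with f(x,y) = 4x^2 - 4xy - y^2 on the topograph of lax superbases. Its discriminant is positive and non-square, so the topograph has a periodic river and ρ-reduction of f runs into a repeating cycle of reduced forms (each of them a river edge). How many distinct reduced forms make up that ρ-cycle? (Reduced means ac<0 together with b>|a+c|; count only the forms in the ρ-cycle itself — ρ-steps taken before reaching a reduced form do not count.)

D = 32, ⌊√D⌋ = 5
descent: ρ → (-1,4,4)  [lands on river]
river: ρ → (4,4,-1)
ρ-cycle length = 2 (tail of 1 descent step not counted)

2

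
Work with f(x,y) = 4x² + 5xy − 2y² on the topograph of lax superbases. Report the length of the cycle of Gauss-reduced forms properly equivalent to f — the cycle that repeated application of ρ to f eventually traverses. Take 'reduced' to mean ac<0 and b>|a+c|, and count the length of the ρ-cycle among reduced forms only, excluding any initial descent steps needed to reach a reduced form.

D = 57, ⌊√D⌋ = 7
river: ρ → (-2,7,1)
river: ρ → (1,7,-2)
river: ρ → (-2,5,4)
river: ρ → (4,3,-3)
river: ρ → (-3,3,4)
river: ρ → (4,5,-2)
ρ-cycle length = 6 (tail of 0 descent steps not counted)

6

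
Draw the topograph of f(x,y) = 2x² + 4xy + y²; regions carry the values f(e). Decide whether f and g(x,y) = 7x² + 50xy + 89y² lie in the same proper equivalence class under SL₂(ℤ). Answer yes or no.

D₁ = 8, D₂ = 8
river cycle of f (length 2): (1, 2, -1), (-1, 2, 1)
river cycle of g (length 2): (1, 2, -1), (-1, 2, 1)
cycles coincide ⇒ equivalent

yes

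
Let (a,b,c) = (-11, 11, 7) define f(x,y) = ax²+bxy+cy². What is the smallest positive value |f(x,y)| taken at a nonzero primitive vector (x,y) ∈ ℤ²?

river: ρ → (7,17,-5)
river: ρ → (-5,13,13)
river: ρ → (13,13,-5)
river: ρ → (-5,17,7)
river: ρ → (7,11,-11)
river: ρ → (-11,11,7)
closes: descent 0, river 6
min |a| on river = 5

5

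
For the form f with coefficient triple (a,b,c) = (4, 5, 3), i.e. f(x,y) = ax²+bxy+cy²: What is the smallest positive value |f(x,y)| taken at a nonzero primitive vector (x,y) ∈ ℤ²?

translate: b→-3 (≡5 mod 8), so (4,5,3)→(4,-3,2)
flip: (4,-3,2)→(2,3,4)
translate: b→-1 (≡3 mod 4), so (2,3,4)→(2,-1,3)
reduced (well bottom): (2,-1,3) with a≤c, −a<b≤a
well minimum = a = 2

2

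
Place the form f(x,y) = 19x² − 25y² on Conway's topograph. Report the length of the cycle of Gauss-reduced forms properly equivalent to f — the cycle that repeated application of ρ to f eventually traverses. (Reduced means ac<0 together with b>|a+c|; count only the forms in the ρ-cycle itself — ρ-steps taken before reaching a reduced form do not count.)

D = 1900, ⌊√D⌋ = 43
descent: ρ → (-25,0,19)
descent: ρ → (19,38,-6)  [lands on river]
river: ρ → (-6,34,31)
river: ρ → (31,28,-9)
river: ρ → (-9,26,34)
river: ρ → (34,42,-1)
river: ρ → (-1,42,34)
river: ρ → (34,26,-9)
river: ρ → (-9,28,31)
river: ρ → (31,34,-6)
river: ρ → (-6,38,19)
ρ-cycle length = 10 (tail of 2 descent steps not counted)

10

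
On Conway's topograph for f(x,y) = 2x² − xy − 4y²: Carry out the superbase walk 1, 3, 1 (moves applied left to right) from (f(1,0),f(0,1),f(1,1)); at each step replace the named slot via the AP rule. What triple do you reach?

start (2,-4,-3) = (f(1,0),f(0,1),f(1,1))
replace slot 1: 2·((-4)+(-3)) − 2 = -16 → (-16,-4,-3)
replace slot 3: 2·((-16)+(-4)) − (-3) = -37 → (-16,-4,-37)
replace slot 1: 2·((-4)+(-37)) − (-16) = -66 → (-66,-4,-37)

-66,-4,-37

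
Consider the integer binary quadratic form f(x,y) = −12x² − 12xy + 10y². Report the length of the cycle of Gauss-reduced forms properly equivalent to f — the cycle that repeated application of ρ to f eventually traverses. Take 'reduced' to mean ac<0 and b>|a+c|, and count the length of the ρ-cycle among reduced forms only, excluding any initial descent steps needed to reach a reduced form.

D = 624, ⌊√D⌋ = 24
descent: ρ → (10,12,-12)  [lands on river]
river: ρ → (-12,12,10)
river: ρ → (10,8,-14)
river: ρ → (-14,20,4)
river: ρ → (4,20,-14)
river: ρ → (-14,8,10)
ρ-cycle length = 6 (tail of 1 descent step not counted)

6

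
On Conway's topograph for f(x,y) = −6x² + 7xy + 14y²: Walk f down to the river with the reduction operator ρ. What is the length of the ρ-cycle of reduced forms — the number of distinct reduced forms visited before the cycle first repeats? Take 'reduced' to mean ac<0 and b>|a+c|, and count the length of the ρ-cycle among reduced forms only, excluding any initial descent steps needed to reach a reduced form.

D = 385, ⌊√D⌋ = 19
descent: ρ → (14,-7,-6)
descent: ρ → (-6,19,1)  [lands on river]
river: ρ → (1,19,-6)
river: ρ → (-6,17,4)
river: ρ → (4,15,-10)
river: ρ → (-10,5,9)
river: ρ → (9,13,-6)
river: ρ → (-6,11,11)
river: ρ → (11,11,-6)
river: ρ → (-6,13,9)
river: ρ → (9,5,-10)
river: ρ → (-10,15,4)
river: ρ → (4,17,-6)
ρ-cycle length = 12 (tail of 2 descent steps not counted)

12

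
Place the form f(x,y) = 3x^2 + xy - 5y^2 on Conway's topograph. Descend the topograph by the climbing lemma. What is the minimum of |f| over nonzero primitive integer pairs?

descent: ρ → (-5,-1,3)
descent: ρ → (3,7,-1)  [lands on river]
river: ρ → (-1,7,3)
river: ρ → (3,5,-3)
river: ρ → (-3,7,1)
river: ρ → (1,7,-3)
river: ρ → (-3,5,3)
closes: descent 2, river 6
min |a| on river = 1

1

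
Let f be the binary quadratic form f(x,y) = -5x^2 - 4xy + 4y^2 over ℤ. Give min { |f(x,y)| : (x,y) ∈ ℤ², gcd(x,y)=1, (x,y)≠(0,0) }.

descent: ρ → (4,4,-5)  [lands on river]
river: ρ → (-5,6,3)
river: ρ → (3,6,-5)
river: ρ → (-5,4,4)
closes: descent 1, river 4
min |a| on river = 3

3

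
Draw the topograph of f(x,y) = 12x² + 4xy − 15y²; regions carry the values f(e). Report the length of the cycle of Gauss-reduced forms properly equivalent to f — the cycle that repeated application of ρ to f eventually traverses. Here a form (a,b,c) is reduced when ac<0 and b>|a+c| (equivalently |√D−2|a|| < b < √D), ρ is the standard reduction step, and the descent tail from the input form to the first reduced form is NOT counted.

D = 736, ⌊√D⌋ = 27
river: ρ → (-15,26,1)
river: ρ → (1,26,-15)
river: ρ → (-15,4,12)
river: ρ → (12,20,-7)
river: ρ → (-7,22,9)
river: ρ → (9,14,-15)
river: ρ → (-15,16,8)
river: ρ → (8,16,-15)
river: ρ → (-15,14,9)
river: ρ → (9,22,-7)
river: ρ → (-7,20,12)
river: ρ → (12,4,-15)
ρ-cycle length = 12 (tail of 0 descent steps not counted)

12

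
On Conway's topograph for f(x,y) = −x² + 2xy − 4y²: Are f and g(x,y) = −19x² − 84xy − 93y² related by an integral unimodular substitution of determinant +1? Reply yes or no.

D₁ = -12, D₂ = -12
f is negative-definite; reduce −f:
−f: translate: b→0 (≡-2 mod 2), so (1,-2,4)→(1,0,3)
−f: reduced (well bottom): (1,0,3) with a≤c, −a<b≤a
flip sign back: reduced form of f is (-1,0,-3)
g is negative-definite; reduce −g:
−g: translate: b→8 (≡84 mod 38), so (19,84,93)→(19,8,1)
−g: flip: (19,8,1)→(1,-8,19)
−g: translate: b→0 (≡-8 mod 2), so (1,-8,19)→(1,0,3)
−g: reduced (well bottom): (1,0,3) with a≤c, −a<b≤a
flip sign back: reduced form of g is (-1,0,-3)
reduced forms (-1, 0, -3) vs (-1, 0, -3) ⇒ equivalent

yes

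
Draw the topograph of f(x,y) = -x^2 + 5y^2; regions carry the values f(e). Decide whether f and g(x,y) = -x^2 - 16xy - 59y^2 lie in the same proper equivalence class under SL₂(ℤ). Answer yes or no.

D₁ = 20, D₂ = 20
river cycle of f (length 2): (-1, 4, 1), (1, 4, -1)
river cycle of g (length 2): (-1, 4, 1), (1, 4, -1)
cycles coincide ⇒ equivalent

yes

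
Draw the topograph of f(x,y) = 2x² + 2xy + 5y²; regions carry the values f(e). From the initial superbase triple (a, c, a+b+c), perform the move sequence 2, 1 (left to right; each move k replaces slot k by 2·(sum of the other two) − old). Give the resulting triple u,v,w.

start (2,5,9) = (f(1,0),f(0,1),f(1,1))
replace slot 2: 2·(2+9) − 5 = 17 → (2,17,9)
replace slot 1: 2·(17+9) − 2 = 50 → (50,17,9)

50,17,9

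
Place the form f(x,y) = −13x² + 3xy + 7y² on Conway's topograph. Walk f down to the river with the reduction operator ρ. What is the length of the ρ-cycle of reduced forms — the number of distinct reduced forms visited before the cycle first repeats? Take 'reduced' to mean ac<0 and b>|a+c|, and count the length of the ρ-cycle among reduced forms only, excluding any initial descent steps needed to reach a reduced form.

D = 373, ⌊√D⌋ = 19
descent: ρ → (7,11,-9)  [lands on river]
river: ρ → (-9,7,9)
river: ρ → (9,11,-7)
river: ρ → (-7,17,3)
river: ρ → (3,19,-1)
river: ρ → (-1,19,3)
river: ρ → (3,17,-7)
river: ρ → (-7,11,9)
river: ρ → (9,7,-9)
river: ρ → (-9,11,7)
river: ρ → (7,17,-3)
river: ρ → (-3,19,1)
river: ρ → (1,19,-3)
river: ρ → (-3,17,7)
ρ-cycle length = 14 (tail of 1 descent step not counted)

14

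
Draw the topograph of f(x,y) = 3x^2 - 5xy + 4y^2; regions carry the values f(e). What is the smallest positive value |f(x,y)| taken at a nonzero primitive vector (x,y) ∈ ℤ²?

translate: b→1 (≡-5 mod 6), so (3,-5,4)→(3,1,2)
flip: (3,1,2)→(2,-1,3)
reduced (well bottom): (2,-1,3) with a≤c, −a<b≤a
well minimum = a = 2

2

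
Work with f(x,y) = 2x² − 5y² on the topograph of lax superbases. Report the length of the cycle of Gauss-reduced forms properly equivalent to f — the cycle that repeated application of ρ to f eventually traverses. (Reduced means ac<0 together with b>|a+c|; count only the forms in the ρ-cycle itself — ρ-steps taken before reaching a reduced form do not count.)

D = 40, ⌊√D⌋ = 6
descent: ρ → (-5,0,2)
descent: ρ → (2,4,-3)  [lands on river]
river: ρ → (-3,2,3)
river: ρ → (3,4,-2)
river: ρ → (-2,4,3)
river: ρ → (3,2,-3)
river: ρ → (-3,4,2)
ρ-cycle length = 6 (tail of 2 descent steps not counted)

6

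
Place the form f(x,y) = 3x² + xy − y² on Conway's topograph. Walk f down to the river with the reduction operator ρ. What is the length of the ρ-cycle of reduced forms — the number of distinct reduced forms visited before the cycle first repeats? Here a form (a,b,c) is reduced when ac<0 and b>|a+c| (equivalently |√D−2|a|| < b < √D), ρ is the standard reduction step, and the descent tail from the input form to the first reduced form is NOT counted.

D = 13, ⌊√D⌋ = 3
descent: ρ → (-1,3,1)  [lands on river]
river: ρ → (1,3,-1)
ρ-cycle length = 2 (tail of 1 descent step not counted)

2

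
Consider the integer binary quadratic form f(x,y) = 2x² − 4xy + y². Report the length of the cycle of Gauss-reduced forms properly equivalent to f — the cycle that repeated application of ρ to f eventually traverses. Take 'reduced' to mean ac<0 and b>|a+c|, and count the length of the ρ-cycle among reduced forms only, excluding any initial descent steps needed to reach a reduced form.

D = 8, ⌊√D⌋ = 2
descent: ρ → (1,2,-1)  [lands on river]
river: ρ → (-1,2,1)
ρ-cycle length = 2 (tail of 1 descent step not counted)

2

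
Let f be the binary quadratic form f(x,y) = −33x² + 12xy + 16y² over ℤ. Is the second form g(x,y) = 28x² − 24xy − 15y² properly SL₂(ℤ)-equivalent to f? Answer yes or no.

D₁ = 2256, D₂ = 2256
river cycle of f (length 4): (16, 20, -29), (-29, 38, 7), (7, 46, -5), (-5, 44, 16)
river cycle of g (length 8): (-15, 24, 28), (28, 32, -11), (-11, 34, 25), (25, 16, -20), (-20, 24, 21), (21, 18, -23), (-23, 28, 16), (16, 36, -15)
cycles differ ⇒ inequivalent

no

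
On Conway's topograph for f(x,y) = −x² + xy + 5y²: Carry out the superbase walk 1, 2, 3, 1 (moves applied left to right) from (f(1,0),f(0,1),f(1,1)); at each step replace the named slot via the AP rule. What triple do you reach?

start (-1,5,5) = (f(1,0),f(0,1),f(1,1))
replace slot 1: 2·(5+5) − (-1) = 21 → (21,5,5)
replace slot 2: 2·(21+5) − 5 = 47 → (21,47,5)
replace slot 3: 2·(21+47) − 5 = 131 → (21,47,131)
replace slot 1: 2·(47+131) − 21 = 335 → (335,47,131)

335,47,131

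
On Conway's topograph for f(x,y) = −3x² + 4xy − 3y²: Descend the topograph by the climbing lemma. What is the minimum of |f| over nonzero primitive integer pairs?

translate: b→2 (≡-4 mod 6), so (3,-4,3)→(3,2,2)
flip: (3,2,2)→(2,-2,3)
translate: b→2 (≡-2 mod 4), so (2,-2,3)→(2,2,3)
reduced (well bottom): (2,2,3) with a≤c, −a<b≤a
well minimum |f| = |-2| = 2 (negative-definite)

2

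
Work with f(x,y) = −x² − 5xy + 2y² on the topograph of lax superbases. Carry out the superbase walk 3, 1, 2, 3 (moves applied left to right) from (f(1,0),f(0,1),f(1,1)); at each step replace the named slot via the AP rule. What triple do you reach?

start (-1,2,-4) = (f(1,0),f(0,1),f(1,1))
replace slot 3: 2·((-1)+2) − (-4) = 6 → (-1,2,6)
replace slot 1: 2·(2+6) − (-1) = 17 → (17,2,6)
replace slot 2: 2·(17+6) − 2 = 44 → (17,44,6)
replace slot 3: 2·(17+44) − 6 = 116 → (17,44,116)

17,44,116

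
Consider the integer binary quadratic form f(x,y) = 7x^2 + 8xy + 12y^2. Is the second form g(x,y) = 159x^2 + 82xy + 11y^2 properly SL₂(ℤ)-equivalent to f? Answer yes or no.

D₁ = -272, D₂ = -272
f: translate: b→-6 (≡8 mod 14), so (7,8,12)→(7,-6,11)
f: reduced (well bottom): (7,-6,11) with a≤c, −a<b≤a
g: flip: (159,82,11)→(11,-82,159)
g: translate: b→6 (≡-82 mod 22), so (11,-82,159)→(11,6,7)
g: flip: (11,6,7)→(7,-6,11)
g: reduced (well bottom): (7,-6,11) with a≤c, −a<b≤a
reduced forms (7, -6, 11) vs (7, -6, 11) ⇒ equivalent

yes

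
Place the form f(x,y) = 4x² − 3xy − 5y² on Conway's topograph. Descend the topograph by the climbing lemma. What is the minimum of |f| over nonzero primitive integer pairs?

descent: ρ → (-5,3,4)  [lands on river]
river: ρ → (4,5,-4)
river: ρ → (-4,3,5)
river: ρ → (5,7,-2)
river: ρ → (-2,9,1)
river: ρ → (1,9,-2)
river: ρ → (-2,7,5)
river: ρ → (5,3,-4)
river: ρ → (-4,5,4)
river: ρ → (4,3,-5)
river: ρ → (-5,7,2)
river: ρ → (2,9,-1)
river: ρ → (-1,9,2)
river: ρ → (2,7,-5)
closes: descent 1, river 14
min |a| on river = 1

1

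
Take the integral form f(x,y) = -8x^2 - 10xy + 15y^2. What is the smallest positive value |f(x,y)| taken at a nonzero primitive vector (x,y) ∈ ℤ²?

descent: ρ → (15,10,-8)  [lands on river]
river: ρ → (-8,22,3)
river: ρ → (3,20,-15)
river: ρ → (-15,10,8)
river: ρ → (8,22,-3)
river: ρ → (-3,20,15)
closes: descent 1, river 6
min |a| on river = 3

3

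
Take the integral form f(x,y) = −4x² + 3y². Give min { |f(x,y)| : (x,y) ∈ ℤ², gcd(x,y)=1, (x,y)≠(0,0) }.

descent: ρ → (3,6,-1)  [lands on river]
river: ρ → (-1,6,3)
closes: descent 1, river 2
min |a| on river = 1

1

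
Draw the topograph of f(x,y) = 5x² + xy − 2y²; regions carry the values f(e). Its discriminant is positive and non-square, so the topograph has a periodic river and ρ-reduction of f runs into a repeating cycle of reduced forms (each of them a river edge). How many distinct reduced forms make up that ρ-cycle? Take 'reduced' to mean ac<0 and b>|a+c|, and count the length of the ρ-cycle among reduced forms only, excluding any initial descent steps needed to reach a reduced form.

D = 41, ⌊√D⌋ = 6
descent: ρ → (-2,3,4)  [lands on river]
river: ρ → (4,5,-1)
river: ρ → (-1,5,4)
river: ρ → (4,3,-2)
river: ρ → (-2,5,2)
river: ρ → (2,3,-4)
river: ρ → (-4,5,1)
river: ρ → (1,5,-4)
river: ρ → (-4,3,2)
river: ρ → (2,5,-2)
ρ-cycle length = 10 (tail of 1 descent step not counted)

10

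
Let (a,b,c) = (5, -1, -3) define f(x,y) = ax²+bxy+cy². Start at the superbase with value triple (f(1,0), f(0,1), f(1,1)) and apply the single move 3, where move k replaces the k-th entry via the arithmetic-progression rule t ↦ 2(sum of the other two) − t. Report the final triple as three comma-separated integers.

start (5,-3,1) = (f(1,0),f(0,1),f(1,1))
replace slot 3: 2·(5+(-3)) − 1 = 3 → (5,-3,3)

5,-3,3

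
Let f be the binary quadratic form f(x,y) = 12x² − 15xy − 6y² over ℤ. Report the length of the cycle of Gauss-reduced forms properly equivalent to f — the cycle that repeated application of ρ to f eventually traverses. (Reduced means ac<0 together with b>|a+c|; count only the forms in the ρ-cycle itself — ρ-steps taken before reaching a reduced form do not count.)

D = 513, ⌊√D⌋ = 22
descent: ρ → (-6,15,12)  [lands on river]
river: ρ → (12,9,-9)
river: ρ → (-9,9,12)
river: ρ → (12,15,-6)
river: ρ → (-6,21,3)
river: ρ → (3,21,-6)
ρ-cycle length = 6 (tail of 1 descent step not counted)

6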